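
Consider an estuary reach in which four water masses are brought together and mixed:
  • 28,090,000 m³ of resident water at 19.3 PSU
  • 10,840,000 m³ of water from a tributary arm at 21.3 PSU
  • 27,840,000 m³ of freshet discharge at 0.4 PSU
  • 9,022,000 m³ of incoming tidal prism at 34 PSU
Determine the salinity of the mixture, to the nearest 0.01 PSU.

14.39 PSU

Salt balance:
salt = 28,090,000×19.3 + 10,840,000×21.3 + 27,840,000×0.4 + 9,022,000×34 = 542,137,000 + 230,892,000 + 11,136,000 + 306,748,000 = 1,090,913,000
volume = 28,090,000 + 10,840,000 + 27,840,000 + 9,022,000 = 75,792,000 m³
S = 1,090,913,000 / 75,792,000 = 14.3935 PSU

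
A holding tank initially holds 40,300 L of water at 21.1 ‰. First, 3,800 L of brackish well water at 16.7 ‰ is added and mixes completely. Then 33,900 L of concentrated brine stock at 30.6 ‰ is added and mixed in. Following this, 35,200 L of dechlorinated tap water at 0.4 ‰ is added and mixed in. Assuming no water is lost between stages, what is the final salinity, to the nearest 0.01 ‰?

Mass of salt is conserved:
Initial salt = 40,300×21.1 = 850,330
After stage 1: salt = 850,330 + 3,800×16.7 = 913,790; volume = 44,100 L; S = 20.721 ‰
After stage 2: salt = 913,790 + 33,900×30.6 = 1,951,130; volume = 78,000 L; S = 25.014 ‰
After stage 3: salt = 1,951,130 + 35,200×0.4 = 1,965,210; volume = 113,200 L
S = 1,965,210 / 113,200 = 17.3605 ‰

17.36 ‰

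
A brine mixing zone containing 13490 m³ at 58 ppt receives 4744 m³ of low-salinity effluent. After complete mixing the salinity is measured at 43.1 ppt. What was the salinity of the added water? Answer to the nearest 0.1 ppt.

0.7 ppt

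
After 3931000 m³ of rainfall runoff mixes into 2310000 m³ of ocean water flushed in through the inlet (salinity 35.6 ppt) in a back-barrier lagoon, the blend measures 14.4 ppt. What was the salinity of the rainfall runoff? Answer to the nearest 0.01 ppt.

1.94 ppt

Salt balance: 2,310,000×35.6 + 3,931,000×S = 6,241,000×14.4
82,236,000 + 3,931,000·S = 89,870,400
S = (89,870,400 − 82,236,000) / 3,931,000 = 1.9421 ppt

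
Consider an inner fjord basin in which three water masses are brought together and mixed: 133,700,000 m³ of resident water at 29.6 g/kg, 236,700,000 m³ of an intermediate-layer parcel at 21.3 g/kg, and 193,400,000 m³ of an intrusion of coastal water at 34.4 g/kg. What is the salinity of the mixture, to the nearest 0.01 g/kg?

27.76 g/kg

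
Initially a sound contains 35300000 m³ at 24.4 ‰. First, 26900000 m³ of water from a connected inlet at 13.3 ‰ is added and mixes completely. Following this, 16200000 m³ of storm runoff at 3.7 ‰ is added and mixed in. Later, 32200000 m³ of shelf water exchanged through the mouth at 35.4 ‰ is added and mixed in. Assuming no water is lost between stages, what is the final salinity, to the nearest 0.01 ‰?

21.87 ‰

Conserving salt mass:
Initial salt = 35,300,000×24.4 = 861,320,000
After stage 1: salt = 861,320,000 + 26,900,000×13.3 = 1,219,090,000; volume = 62,200,000 m³; S = 19.6 ‰
After stage 2: salt = 1,219,090,000 + 16,200,000×3.7 = 1,279,030,000; volume = 78,400,000 m³; S = 16.314 ‰
After stage 3: salt = 1,279,030,000 + 32,200,000×35.4 = 2,418,910,000; volume = 110,600,000 m³
S = 2,418,910,000 / 110,600,000 = 21.8708 ‰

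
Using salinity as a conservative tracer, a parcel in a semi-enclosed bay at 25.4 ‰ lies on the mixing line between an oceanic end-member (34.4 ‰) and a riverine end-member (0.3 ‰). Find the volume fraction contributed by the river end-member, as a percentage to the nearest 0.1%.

26.4%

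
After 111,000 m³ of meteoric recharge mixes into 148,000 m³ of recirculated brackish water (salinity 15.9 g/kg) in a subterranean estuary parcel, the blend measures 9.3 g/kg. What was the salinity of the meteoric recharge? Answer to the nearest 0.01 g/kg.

0.50 g/kg

Salt balance: 148,000×15.9 + 111,000×S = 259,000×9.3
2,353,200 + 111,000·S = 2,408,700
S = (2,408,700 − 2,353,200) / 111,000 = 0.5 g/kg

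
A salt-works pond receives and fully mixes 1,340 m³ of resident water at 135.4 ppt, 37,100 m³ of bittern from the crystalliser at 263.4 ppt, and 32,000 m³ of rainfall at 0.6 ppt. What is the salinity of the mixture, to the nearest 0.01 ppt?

Mass of salt is conserved:
salt = 1,340×135.4 + 37,100×263.4 + 32,000×0.6 = 181,436 + 9,772,140 + 19,200 = 9,972,776
volume = 1,340 + 37,100 + 32,000 = 70,440 m³
S = 9,972,776 / 70,440 = 141.5783 ppt

141.58 ppt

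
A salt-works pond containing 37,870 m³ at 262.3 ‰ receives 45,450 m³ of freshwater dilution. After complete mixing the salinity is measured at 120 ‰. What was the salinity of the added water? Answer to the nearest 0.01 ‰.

Salt balance: 37,870×262.3 + 45,450×S = 83,320×120
9,933,301 + 45,450·S = 9,998,400
S = (9,998,400 − 9,933,301) / 45,450 = 1.4323 ‰

1.43 ‰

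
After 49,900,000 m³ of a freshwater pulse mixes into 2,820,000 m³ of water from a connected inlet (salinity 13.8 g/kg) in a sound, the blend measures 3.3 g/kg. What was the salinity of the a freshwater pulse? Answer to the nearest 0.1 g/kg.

2.7 g/kg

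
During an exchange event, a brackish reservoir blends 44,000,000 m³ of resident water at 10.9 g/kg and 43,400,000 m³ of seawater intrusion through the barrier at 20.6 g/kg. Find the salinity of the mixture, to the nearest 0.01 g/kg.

15.72 g/kg

Salt balance:
salt = 44,000,000×10.9 + 43,400,000×20.6 = 479,600,000 + 894,040,000 = 1,373,640,000
volume = 44,000,000 + 43,400,000 = 87,400,000 m³
S = 1,373,640,000 / 87,400,000 = 15.7167 g/kg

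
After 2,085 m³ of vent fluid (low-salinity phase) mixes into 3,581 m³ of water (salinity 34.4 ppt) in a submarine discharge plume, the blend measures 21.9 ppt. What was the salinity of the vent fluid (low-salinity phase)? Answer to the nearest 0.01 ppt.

0.43 ppt

Salt balance: 3,581×34.4 + 2,085×S = 5,666×21.9
123,186.4 + 2,085·S = 124,085.4
S = (124,085.4 − 123,186.4) / 2,085 = 0.4312 ppt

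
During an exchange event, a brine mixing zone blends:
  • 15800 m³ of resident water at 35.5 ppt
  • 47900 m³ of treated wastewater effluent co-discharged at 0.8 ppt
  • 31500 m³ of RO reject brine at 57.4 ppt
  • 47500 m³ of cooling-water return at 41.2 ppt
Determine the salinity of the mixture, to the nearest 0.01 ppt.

Salt balance:
salt = 15,800×35.5 + 47,900×0.8 + 31,500×57.4 + 47,500×41.2 = 560,900 + 38,320 + 1,808,100 + 1,957,000 = 4,364,320
volume = 15,800 + 47,900 + 31,500 + 47,500 = 142,700 m³
S = 4,364,320 / 142,700 = 30.5839 ppt

30.58 ppt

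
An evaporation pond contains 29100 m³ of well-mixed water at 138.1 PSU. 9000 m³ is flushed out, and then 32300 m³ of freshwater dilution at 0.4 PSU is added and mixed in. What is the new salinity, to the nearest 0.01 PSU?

53.22 PSU

Remaining after removal: 20,100 m³ at 138.1 PSU (salt = 2,775,810)
After addition: salt = 2,775,810 + 32,300×0.4 = 2,788,730; volume = 52,400 m³
S = 2,788,730 / 52,400 = 53.22 PSU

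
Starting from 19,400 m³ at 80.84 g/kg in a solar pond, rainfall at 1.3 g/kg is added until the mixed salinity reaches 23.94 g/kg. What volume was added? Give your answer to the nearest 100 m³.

Salt balance: 19,400×80.84 + V×1.3 = (19,400+V)×23.94
1,568,296 + 1.3V = 464,436 + 23.94V
1,103,860 = 22.64V
V = 48,757.07 m³

48800 m³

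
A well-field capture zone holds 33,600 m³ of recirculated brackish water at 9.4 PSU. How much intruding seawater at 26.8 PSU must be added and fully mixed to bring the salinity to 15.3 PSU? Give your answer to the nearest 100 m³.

Salt balance: 33,600×9.4 + V×26.8 = (33,600+V)×15.3
315,840 + 26.8V = 514,080 + 15.3V
198,240 = 11.5V
V = 17,238.26 m³

17200 m³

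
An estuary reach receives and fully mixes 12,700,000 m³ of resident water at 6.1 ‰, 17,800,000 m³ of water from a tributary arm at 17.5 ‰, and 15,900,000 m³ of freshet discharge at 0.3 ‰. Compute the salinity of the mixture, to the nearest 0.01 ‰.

Total salt / total volume:
salt = 12,700,000×6.1 + 17,800,000×17.5 + 15,900,000×0.3 = 77,470,000 + 311,500,000 + 4,770,000 = 393,740,000
volume = 12,700,000 + 17,800,000 + 15,900,000 = 46,400,000 m³
S = 393,740,000 / 46,400,000 = 8.4858 ‰

8.49 ‰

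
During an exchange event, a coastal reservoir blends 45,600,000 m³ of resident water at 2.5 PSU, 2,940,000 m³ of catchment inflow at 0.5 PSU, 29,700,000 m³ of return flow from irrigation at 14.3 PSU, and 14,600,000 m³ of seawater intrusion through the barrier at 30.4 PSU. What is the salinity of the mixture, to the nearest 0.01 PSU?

Salt balance:
salt = 45,600,000×2.5 + 2,940,000×0.5 + 29,700,000×14.3 + 14,600,000×30.4 = 114,000,000 + 1,470,000 + 424,710,000 + 443,840,000 = 984,020,000
volume = 45,600,000 + 2,940,000 + 29,700,000 + 14,600,000 = 92,840,000 m³
S = 984,020,000 / 92,840,000 = 10.5991 PSU

10.60 PSU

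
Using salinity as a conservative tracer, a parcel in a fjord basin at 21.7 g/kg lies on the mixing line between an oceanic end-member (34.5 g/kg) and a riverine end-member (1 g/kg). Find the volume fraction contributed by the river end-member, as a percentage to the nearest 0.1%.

38.2%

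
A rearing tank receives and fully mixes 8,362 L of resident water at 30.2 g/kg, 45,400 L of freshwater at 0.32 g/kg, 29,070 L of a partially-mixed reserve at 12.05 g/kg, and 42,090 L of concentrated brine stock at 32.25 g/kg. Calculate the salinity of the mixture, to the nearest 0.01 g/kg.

Mass of salt is conserved:
salt = 8,362×30.2 + 45,400×0.32 + 29,070×12.05 + 42,090×32.25 = 252,532.4 + 14,528 + 350,293.5 + 1,357,402.5 = 1,974,756.4
volume = 8,362 + 45,400 + 29,070 + 42,090 = 124,922 L
S = 1,974,756.4 / 124,922 = 15.8079 g/kg

15.81 g/kg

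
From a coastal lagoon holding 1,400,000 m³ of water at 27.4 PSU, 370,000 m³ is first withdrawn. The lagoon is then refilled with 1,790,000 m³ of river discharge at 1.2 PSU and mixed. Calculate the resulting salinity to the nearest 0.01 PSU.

Remaining after removal: 1,030,000 m³ at 27.4 PSU (salt = 28,222,000)
After addition: salt = 28,222,000 + 1,790,000×1.2 = 30,370,000; volume = 2,820,000 m³
S = 30,370,000 / 2,820,000 = 10.7695 PSU

10.77 PSU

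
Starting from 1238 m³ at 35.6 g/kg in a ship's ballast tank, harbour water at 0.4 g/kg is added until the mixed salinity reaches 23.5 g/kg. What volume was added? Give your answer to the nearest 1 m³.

648 m³

Salt balance: 1,238×35.6 + V×0.4 = (1,238+V)×23.5
44,072.8 + 0.4V = 29,093 + 23.5V
14,979.8 = 23.1V
V = 648.48 m³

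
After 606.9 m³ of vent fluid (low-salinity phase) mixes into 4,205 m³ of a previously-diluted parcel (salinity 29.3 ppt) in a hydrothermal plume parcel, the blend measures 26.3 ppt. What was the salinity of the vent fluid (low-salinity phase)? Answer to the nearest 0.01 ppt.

5.51 ppt

Salt balance: 4,205×29.3 + 606.9×S = 4,811.9×26.3
123,206.5 + 606.9·S = 126,552.97
S = (126,552.97 − 123,206.5) / 606.9 = 5.514 ppt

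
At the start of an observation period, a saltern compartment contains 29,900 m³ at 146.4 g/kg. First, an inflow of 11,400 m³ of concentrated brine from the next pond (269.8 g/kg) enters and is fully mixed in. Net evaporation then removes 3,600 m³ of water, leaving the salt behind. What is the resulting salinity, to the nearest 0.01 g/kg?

After mixing: salt = 29,900×146.4 + 11,400×269.8 = 7,453,080; volume = 41,300 m³
After evaporation: salt unchanged = 7,453,080; volume = 41,300 − 3,600 = 37,700 m³
S = 7,453,080 / 37,700 = 197.6944 g/kg

197.69 g/kg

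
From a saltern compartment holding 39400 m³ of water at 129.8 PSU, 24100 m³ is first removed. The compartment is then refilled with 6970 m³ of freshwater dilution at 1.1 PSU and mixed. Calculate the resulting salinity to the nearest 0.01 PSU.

Remaining after removal: 15,300 m³ at 129.8 PSU (salt = 1,985,940)
After addition: salt = 1,985,940 + 6,970×1.1 = 1,993,607; volume = 22,270 m³
S = 1,993,607 / 22,270 = 89.5198 PSU

89.52 PSU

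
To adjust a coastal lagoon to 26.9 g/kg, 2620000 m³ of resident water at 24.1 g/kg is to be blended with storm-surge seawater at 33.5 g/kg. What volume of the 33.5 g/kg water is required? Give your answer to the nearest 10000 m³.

1110000 m³

Salt balance: 2,620,000×24.1 + V×33.5 = (2,620,000+V)×26.9
63,142,000 + 33.5V = 70,478,000 + 26.9V
7,336,000 = 6.6V
V = 1,111,515.15 m³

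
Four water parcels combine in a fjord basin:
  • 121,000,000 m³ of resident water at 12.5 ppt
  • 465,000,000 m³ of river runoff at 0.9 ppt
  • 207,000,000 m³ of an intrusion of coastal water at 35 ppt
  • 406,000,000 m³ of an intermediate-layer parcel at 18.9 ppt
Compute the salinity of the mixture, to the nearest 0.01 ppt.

14.05 ppt

Weighted by volume,
salt = 121,000,000×12.5 + 465,000,000×0.9 + 207,000,000×35 + 406,000,000×18.9 = 1,512,500,000 + 418,500,000 + 7,245,000,000 + 7,673,400,000 = 16,849,400,000
volume = 121,000,000 + 465,000,000 + 207,000,000 + 406,000,000 = 1,199,000,000 m³
S = 16,849,400,000 / 1,199,000,000 = 14.0529 ppt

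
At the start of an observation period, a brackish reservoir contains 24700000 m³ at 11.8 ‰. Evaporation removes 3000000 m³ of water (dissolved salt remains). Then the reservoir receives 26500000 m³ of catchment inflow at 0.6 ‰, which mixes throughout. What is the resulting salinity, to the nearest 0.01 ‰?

6.38 ‰

After evaporation: salt = 24,700,000×11.8 = 291,460,000; volume = 24,700,000 − 3,000,000 = 21,700,000 m³
After mixing: salt = 291,460,000 + 26,500,000×0.6 = 307,360,000; volume = 21,700,000 + 26,500,000 = 48,200,000 m³
S = 307,360,000 / 48,200,000 = 6.3768 ‰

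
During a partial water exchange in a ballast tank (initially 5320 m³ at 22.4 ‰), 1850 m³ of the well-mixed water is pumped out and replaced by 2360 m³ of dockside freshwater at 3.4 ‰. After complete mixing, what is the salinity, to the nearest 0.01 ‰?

Remaining after removal: 3,470 m³ at 22.4 ‰ (salt = 77,728)
After addition: salt = 77,728 + 2,360×3.4 = 85,752; volume = 5,830 m³
S = 85,752 / 5,830 = 14.7087 ‰

14.71 ‰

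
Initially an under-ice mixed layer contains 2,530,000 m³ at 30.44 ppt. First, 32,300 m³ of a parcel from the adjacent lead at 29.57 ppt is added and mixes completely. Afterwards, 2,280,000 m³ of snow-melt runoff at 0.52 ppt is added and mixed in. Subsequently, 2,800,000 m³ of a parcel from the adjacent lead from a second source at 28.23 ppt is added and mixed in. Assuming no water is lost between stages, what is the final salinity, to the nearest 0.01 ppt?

Mass of salt is conserved:
Initial salt = 2,530,000×30.44 = 77,013,200
After stage 1: salt = 77,013,200 + 32,300×29.57 = 77,968,311; volume = 2,562,300 m³; S = 30.429 ppt
After stage 2: salt = 77,968,311 + 2,280,000×0.52 = 79,153,911; volume = 4,842,300 m³; S = 16.346 ppt
After stage 3: salt = 79,153,911 + 2,800,000×28.23 = 158,197,911; volume = 7,642,300 m³
S = 158,197,911 / 7,642,300 = 20.7003 ppt

20.70 ppt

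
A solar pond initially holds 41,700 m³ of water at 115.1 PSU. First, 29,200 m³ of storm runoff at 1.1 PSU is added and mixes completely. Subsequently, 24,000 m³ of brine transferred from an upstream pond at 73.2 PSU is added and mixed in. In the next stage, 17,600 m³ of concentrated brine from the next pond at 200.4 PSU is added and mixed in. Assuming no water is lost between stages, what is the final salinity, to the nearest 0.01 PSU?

89.92 PSU

Salt balance:
Initial salt = 41,700×115.1 = 4,799,670
After stage 1: salt = 4,799,670 + 29,200×1.1 = 4,831,790; volume = 70,900 m³; S = 68.149 PSU
After stage 2: salt = 4,831,790 + 24,000×73.2 = 6,588,590; volume = 94,900 m³; S = 69.427 PSU
After stage 3: salt = 6,588,590 + 17,600×200.4 = 10,115,630; volume = 112,500 m³
S = 10,115,630 / 112,500 = 89.9167 PSU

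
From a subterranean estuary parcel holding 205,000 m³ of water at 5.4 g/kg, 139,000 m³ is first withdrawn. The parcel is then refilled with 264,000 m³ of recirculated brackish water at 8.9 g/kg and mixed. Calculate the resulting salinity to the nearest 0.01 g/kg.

Remaining after removal: 66,000 m³ at 5.4 g/kg (salt = 356,400)
After addition: salt = 356,400 + 264,000×8.9 = 2,706,000; volume = 330,000 m³
S = 2,706,000 / 330,000 = 8.2 g/kg

8.20 g/kg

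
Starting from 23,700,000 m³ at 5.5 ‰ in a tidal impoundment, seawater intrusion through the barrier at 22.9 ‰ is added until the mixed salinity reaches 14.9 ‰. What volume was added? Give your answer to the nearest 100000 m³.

Salt balance: 23,700,000×5.5 + V×22.9 = (23,700,000+V)×14.9
130,350,000 + 22.9V = 353,130,000 + 14.9V
222,780,000 = 8V
V = 27,847,500 m³

27800000 m³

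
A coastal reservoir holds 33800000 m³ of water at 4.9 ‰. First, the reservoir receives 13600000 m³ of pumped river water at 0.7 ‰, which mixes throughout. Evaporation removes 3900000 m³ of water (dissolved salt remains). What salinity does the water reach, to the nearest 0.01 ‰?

4.03 ‰

After mixing: salt = 33,800,000×4.9 + 13,600,000×0.7 = 175,140,000; volume = 47,400,000 m³
After evaporation: salt unchanged = 175,140,000; volume = 47,400,000 − 3,900,000 = 43,500,000 m³
S = 175,140,000 / 43,500,000 = 4.0262 ‰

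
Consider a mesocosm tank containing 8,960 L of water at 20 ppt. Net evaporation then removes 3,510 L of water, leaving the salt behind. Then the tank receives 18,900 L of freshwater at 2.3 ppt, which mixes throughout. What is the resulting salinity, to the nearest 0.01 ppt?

9.14 ppt

After evaporation: salt = 8,960×20 = 179,200; volume = 8,960 − 3,510 = 5,450 L
After mixing: salt = 179,200 + 18,900×2.3 = 222,670; volume = 5,450 + 18,900 = 24,350 L
S = 222,670 / 24,350 = 9.1446 ppt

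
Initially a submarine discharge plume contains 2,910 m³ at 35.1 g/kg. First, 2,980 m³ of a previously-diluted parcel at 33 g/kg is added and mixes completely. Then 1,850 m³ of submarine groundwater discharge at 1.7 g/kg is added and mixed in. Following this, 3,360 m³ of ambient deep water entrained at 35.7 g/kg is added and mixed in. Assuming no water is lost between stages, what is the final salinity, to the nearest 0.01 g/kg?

Mass of salt is conserved:
Initial salt = 2,910×35.1 = 102,141
After stage 1: salt = 102,141 + 2,980×33 = 200,481; volume = 5,890 m³; S = 34.038 g/kg
After stage 2: salt = 200,481 + 1,850×1.7 = 203,626; volume = 7,740 m³; S = 26.308 g/kg
After stage 3: salt = 203,626 + 3,360×35.7 = 323,578; volume = 11,100 m³
S = 323,578 / 11,100 = 29.1512 g/kg

29.15 g/kg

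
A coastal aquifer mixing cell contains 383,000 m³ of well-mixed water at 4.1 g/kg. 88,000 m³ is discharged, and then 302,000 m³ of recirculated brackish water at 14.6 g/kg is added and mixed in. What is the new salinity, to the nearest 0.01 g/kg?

9.41 g/kg

Remaining after removal: 295,000 m³ at 4.1 g/kg (salt = 1,209,500)
After addition: salt = 1,209,500 + 302,000×14.6 = 5,618,700; volume = 597,000 m³
S = 5,618,700 / 597,000 = 9.4116 g/kg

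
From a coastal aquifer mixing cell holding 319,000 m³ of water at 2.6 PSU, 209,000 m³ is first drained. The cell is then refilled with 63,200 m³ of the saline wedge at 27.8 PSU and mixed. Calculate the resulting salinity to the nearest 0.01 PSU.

11.80 PSU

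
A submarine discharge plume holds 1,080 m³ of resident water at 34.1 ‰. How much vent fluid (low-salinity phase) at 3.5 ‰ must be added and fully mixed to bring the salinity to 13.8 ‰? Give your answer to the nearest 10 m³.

2130 m³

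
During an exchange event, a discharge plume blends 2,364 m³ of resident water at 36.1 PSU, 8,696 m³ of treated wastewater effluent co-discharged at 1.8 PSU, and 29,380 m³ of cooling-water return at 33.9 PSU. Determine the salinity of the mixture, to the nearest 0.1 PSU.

27.1 PSU

Salt balance:
salt = 2,364×36.1 + 8,696×1.8 + 29,380×33.9 = 85,340.4 + 15,652.8 + 995,982 = 1,096,975.2
volume = 2,364 + 8,696 + 29,380 = 40,440 m³
S = 1,096,975.2 / 40,440 = 27.126 PSU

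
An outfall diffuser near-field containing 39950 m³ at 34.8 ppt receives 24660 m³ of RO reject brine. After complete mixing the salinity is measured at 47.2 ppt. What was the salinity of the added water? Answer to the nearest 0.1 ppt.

67.3 ppt

Salt balance: 39,950×34.8 + 24,660×S = 64,610×47.2
1,390,260 + 24,660·S = 3,049,592
S = (3,049,592 − 1,390,260) / 24,660 = 67.2884 ppt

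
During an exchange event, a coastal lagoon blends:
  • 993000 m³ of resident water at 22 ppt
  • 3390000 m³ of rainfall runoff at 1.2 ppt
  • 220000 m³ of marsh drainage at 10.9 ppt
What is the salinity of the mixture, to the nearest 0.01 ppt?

6.15 ppt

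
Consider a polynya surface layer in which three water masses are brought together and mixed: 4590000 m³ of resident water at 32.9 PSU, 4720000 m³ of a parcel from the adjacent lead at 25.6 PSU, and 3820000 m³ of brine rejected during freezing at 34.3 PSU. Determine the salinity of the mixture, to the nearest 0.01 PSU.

30.68 PSU

Weighted by volume,
salt = 4,590,000×32.9 + 4,720,000×25.6 + 3,820,000×34.3 = 151,011,000 + 120,832,000 + 131,026,000 = 402,869,000
volume = 4,590,000 + 4,720,000 + 3,820,000 = 13,130,000 m³
S = 402,869,000 / 13,130,000 = 30.6831 PSU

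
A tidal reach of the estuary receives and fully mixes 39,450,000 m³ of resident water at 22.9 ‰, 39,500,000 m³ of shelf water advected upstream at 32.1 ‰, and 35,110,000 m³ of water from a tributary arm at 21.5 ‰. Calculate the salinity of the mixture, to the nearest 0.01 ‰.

Conserving salt mass:
salt = 39,450,000×22.9 + 39,500,000×32.1 + 35,110,000×21.5 = 903,405,000 + 1,267,950,000 + 754,865,000 = 2,926,220,000
volume = 39,450,000 + 39,500,000 + 35,110,000 = 114,060,000 m³
S = 2,926,220,000 / 114,060,000 = 25.6551 ‰

25.66 ‰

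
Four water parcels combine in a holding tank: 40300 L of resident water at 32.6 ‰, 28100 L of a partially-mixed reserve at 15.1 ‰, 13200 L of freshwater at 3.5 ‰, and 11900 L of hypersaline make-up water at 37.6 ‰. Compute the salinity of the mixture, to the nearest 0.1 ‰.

Weighted by volume,
salt = 40,300×32.6 + 28,100×15.1 + 13,200×3.5 + 11,900×37.6 = 1,313,780 + 424,310 + 46,200 + 447,440 = 2,231,730
volume = 40,300 + 28,100 + 13,200 + 11,900 = 93,500 L
S = 2,231,730 / 93,500 = 23.869 ‰

23.9 ‰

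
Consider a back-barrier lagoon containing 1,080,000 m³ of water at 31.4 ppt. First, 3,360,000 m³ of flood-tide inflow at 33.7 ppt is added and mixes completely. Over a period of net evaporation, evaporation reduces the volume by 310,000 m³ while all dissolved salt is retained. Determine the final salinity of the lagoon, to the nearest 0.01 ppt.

After mixing: salt = 1,080,000×31.4 + 3,360,000×33.7 = 147,144,000; volume = 4,440,000 m³
After evaporation: salt unchanged = 147,144,000; volume = 4,440,000 − 310,000 = 4,130,000 m³
S = 147,144,000 / 4,130,000 = 35.6281 ppt

35.63 ppt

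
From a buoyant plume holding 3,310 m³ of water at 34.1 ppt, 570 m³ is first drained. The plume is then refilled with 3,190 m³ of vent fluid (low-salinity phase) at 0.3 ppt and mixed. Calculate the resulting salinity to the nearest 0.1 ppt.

Remaining after removal: 2,740 m³ at 34.1 ppt (salt = 93,434)
After addition: salt = 93,434 + 3,190×0.3 = 94,391; volume = 5,930 m³
S = 94,391 / 5,930 = 15.9175 ppt

15.9 ppt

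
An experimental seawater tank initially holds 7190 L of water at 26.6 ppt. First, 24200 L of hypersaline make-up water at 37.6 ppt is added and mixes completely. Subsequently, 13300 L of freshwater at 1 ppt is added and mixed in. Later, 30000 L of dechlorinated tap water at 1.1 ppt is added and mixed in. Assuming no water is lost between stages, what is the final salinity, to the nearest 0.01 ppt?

Weighted by volume,
Initial salt = 7,190×26.6 = 191,254
After stage 1: salt = 191,254 + 24,200×37.6 = 1,101,174; volume = 31,390 L; S = 35.08 ppt
After stage 2: salt = 1,101,174 + 13,300×1 = 1,114,474; volume = 44,690 L; S = 24.938 ppt
After stage 3: salt = 1,114,474 + 30,000×1.1 = 1,147,474; volume = 74,690 L
S = 1,147,474 / 74,690 = 15.3632 ppt

15.36 ppt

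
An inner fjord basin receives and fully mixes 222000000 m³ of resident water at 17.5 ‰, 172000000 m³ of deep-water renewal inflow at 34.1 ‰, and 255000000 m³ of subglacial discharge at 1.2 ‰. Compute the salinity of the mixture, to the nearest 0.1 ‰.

Mass of salt is conserved:
salt = 222,000,000×17.5 + 172,000,000×34.1 + 255,000,000×1.2 = 3,885,000,000 + 5,865,200,000 + 306,000,000 = 10,056,200,000
volume = 222,000,000 + 172,000,000 + 255,000,000 = 649,000,000 m³
S = 10,056,200,000 / 649,000,000 = 15.495 ‰

15.5 ‰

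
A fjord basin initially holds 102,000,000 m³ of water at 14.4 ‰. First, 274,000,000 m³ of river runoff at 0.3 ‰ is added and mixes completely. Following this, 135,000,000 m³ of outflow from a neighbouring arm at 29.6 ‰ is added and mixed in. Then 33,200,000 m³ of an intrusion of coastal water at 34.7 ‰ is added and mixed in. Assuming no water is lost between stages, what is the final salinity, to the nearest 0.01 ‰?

12.31 ‰

Mass of salt is conserved:
Initial salt = 102,000,000×14.4 = 1,468,800,000
After stage 1: salt = 1,468,800,000 + 274,000,000×0.3 = 1,551,000,000; volume = 376,000,000 m³; S = 4.125 ‰
After stage 2: salt = 1,551,000,000 + 135,000,000×29.6 = 5,547,000,000; volume = 511,000,000 m³; S = 10.855 ‰
After stage 3: salt = 5,547,000,000 + 33,200,000×34.7 = 6,699,040,000; volume = 544,200,000 m³
S = 6,699,040,000 / 544,200,000 = 12.3099 ‰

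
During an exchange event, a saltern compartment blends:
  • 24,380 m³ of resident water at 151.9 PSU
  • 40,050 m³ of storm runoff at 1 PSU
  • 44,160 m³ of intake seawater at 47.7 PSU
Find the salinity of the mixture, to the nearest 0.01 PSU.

53.87 PSU

Weighted by volume,
salt = 24,380×151.9 + 40,050×1 + 44,160×47.7 = 3,703,322 + 40,050 + 2,106,432 = 5,849,804
volume = 24,380 + 40,050 + 44,160 = 108,590 m³
S = 5,849,804 / 108,590 = 53.8706 PSU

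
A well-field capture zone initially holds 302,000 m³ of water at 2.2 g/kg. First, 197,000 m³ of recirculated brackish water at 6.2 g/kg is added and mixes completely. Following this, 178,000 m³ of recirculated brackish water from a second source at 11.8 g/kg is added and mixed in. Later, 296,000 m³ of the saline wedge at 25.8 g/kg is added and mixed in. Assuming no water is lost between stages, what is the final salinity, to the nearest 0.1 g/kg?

11.9 g/kg

Mass of salt is conserved:
Initial salt = 302,000×2.2 = 664,400
After stage 1: salt = 664,400 + 197,000×6.2 = 1,885,800; volume = 499,000 m³; S = 3.779 g/kg
After stage 2: salt = 1,885,800 + 178,000×11.8 = 3,986,200; volume = 677,000 m³; S = 5.888 g/kg
After stage 3: salt = 3,986,200 + 296,000×25.8 = 11,623,000; volume = 973,000 m³
S = 11,623,000 / 973,000 = 11.9455 g/kg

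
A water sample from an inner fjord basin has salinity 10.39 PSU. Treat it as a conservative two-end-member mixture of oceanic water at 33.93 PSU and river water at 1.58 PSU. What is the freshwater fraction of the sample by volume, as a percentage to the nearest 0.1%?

Let f be the freshwater fraction. Salt balance per unit volume:
f×1.58 + (1−f)×33.93 = 10.39
f = (33.93 − 10.39) / (33.93 − 1.58) = 23.54/32.35 = 0.7277

72.8%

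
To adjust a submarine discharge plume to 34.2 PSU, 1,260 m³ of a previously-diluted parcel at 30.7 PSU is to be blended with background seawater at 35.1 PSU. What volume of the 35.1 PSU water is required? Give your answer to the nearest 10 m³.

Salt balance: 1,260×30.7 + V×35.1 = (1,260+V)×34.2
38,682 + 35.1V = 43,092 + 34.2V
4,410 = 0.9V
V = 4,900 m³

4900 m³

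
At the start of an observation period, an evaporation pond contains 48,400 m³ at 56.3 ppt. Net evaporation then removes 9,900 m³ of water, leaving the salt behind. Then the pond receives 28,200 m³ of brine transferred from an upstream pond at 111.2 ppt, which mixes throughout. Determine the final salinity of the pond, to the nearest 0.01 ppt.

After evaporation: salt = 48,400×56.3 = 2,724,920; volume = 48,400 − 9,900 = 38,500 m³
After mixing: salt = 2,724,920 + 28,200×111.2 = 5,860,760; volume = 38,500 + 28,200 = 66,700 m³
S = 5,860,760 / 66,700 = 87.8675 ppt

87.87 ppt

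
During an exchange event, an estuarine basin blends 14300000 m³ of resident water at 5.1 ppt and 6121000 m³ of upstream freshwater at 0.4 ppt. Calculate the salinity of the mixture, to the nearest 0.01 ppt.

Mass of salt is conserved:
salt = 14,300,000×5.1 + 6,121,000×0.4 = 72,930,000 + 2,448,400 = 75,378,400
volume = 14,300,000 + 6,121,000 = 20,421,000 m³
S = 75,378,400 / 20,421,000 = 3.6912 ppt

3.69 ppt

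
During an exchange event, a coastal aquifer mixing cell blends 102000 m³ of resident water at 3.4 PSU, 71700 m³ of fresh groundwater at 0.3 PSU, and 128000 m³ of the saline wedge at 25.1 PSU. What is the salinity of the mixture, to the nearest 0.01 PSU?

11.87 PSU

Salt balance:
salt = 102,000×3.4 + 71,700×0.3 + 128,000×25.1 = 346,800 + 21,510 + 3,212,800 = 3,581,110
volume = 102,000 + 71,700 + 128,000 = 301,700 m³
S = 3,581,110 / 301,700 = 11.8698 PSU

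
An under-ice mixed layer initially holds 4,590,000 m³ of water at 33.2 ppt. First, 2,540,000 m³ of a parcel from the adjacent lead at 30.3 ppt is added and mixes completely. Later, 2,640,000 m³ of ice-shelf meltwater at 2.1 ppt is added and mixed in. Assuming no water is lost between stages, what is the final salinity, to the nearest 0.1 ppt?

Total salt / total volume:
Initial salt = 4,590,000×33.2 = 152,388,000
After stage 1: salt = 152,388,000 + 2,540,000×30.3 = 229,350,000; volume = 7,130,000 m³; S = 32.167 ppt
After stage 2: salt = 229,350,000 + 2,640,000×2.1 = 234,894,000; volume = 9,770,000 m³
S = 234,894,000 / 9,770,000 = 24.0424 ppt

24.0 ppt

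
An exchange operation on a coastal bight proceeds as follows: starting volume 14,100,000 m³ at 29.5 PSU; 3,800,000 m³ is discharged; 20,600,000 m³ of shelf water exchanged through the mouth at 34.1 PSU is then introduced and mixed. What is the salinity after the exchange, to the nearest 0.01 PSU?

Remaining after removal: 10,300,000 m³ at 29.5 PSU (salt = 303,850,000)
After addition: salt = 303,850,000 + 20,600,000×34.1 = 1,006,310,000; volume = 30,900,000 m³
S = 1,006,310,000 / 30,900,000 = 32.5667 PSU

32.57 PSU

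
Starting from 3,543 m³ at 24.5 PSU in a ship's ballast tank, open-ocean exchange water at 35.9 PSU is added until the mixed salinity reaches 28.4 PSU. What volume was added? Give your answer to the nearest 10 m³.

1840 m³

Salt balance: 3,543×24.5 + V×35.9 = (3,543+V)×28.4
86,803.5 + 35.9V = 100,621.2 + 28.4V
13,817.7 = 7.5V
V = 1,842.36 m³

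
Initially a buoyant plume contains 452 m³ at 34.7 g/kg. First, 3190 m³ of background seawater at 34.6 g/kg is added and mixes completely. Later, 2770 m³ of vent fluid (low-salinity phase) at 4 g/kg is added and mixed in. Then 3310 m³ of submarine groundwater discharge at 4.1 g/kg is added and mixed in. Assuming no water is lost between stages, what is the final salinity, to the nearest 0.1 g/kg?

Weighted by volume,
Initial salt = 452×34.7 = 15,684.4
After stage 1: salt = 15,684.4 + 3,190×34.6 = 126,058.4; volume = 3,642 m³; S = 34.612 g/kg
After stage 2: salt = 126,058.4 + 2,770×4 = 137,138.4; volume = 6,412 m³; S = 21.388 g/kg
After stage 3: salt = 137,138.4 + 3,310×4.1 = 150,709.4; volume = 9,722 m³
S = 150,709.4 / 9,722 = 15.5019 g/kg

15.5 g/kg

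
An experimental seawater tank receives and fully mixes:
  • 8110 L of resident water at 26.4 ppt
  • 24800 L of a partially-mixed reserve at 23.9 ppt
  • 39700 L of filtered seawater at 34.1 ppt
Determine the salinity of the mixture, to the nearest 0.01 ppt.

Conserving salt mass:
salt = 8,110×26.4 + 24,800×23.9 + 39,700×34.1 = 214,104 + 592,720 + 1,353,770 = 2,160,594
volume = 8,110 + 24,800 + 39,700 = 72,610 L
S = 2,160,594 / 72,610 = 29.7561 ppt

29.76 ppt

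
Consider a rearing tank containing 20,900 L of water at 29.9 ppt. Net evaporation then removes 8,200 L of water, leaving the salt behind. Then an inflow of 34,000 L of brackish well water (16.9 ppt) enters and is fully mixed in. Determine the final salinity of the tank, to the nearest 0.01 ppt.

25.69 ppt

After evaporation: salt = 20,900×29.9 = 624,910; volume = 20,900 − 8,200 = 12,700 L
After mixing: salt = 624,910 + 34,000×16.9 = 1,199,510; volume = 12,700 + 34,000 = 46,700 L
S = 1,199,510 / 46,700 = 25.6854 ppt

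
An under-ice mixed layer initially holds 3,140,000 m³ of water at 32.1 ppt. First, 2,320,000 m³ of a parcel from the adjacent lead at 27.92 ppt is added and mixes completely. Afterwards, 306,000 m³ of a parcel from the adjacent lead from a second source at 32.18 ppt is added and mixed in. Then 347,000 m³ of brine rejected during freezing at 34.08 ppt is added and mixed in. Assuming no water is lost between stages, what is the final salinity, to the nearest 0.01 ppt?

30.63 ppt

By conservation of dissolved salt,
Initial salt = 3,140,000×32.1 = 100,794,000
After stage 1: salt = 100,794,000 + 2,320,000×27.92 = 165,568,400; volume = 5,460,000 m³; S = 30.324 ppt
After stage 2: salt = 165,568,400 + 306,000×32.18 = 175,415,480; volume = 5,766,000 m³; S = 30.422 ppt
After stage 3: salt = 175,415,480 + 347,000×34.08 = 187,241,240; volume = 6,113,000 m³
S = 187,241,240 / 6,113,000 = 30.63 ppt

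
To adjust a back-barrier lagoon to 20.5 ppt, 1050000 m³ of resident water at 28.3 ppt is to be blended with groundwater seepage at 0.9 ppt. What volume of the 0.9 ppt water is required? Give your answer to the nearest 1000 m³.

418000 m³

Salt balance: 1,050,000×28.3 + V×0.9 = (1,050,000+V)×20.5
29,715,000 + 0.9V = 21,525,000 + 20.5V
8,190,000 = 19.6V
V = 417,857.14 m³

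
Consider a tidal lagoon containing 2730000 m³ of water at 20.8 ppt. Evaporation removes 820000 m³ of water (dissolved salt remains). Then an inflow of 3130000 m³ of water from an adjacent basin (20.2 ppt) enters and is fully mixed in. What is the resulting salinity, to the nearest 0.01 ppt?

After evaporation: salt = 2,730,000×20.8 = 56,784,000; volume = 2,730,000 − 820,000 = 1,910,000 m³
After mixing: salt = 56,784,000 + 3,130,000×20.2 = 120,010,000; volume = 1,910,000 + 3,130,000 = 5,040,000 m³
S = 120,010,000 / 5,040,000 = 23.8115 ppt

23.81 ppt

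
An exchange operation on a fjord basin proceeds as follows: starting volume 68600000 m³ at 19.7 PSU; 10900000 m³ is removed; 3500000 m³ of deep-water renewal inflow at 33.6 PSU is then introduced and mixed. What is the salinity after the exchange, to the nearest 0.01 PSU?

20.49 PSU

Remaining after removal: 57,700,000 m³ at 19.7 PSU (salt = 1,136,690,000)
After addition: salt = 1,136,690,000 + 3,500,000×33.6 = 1,254,290,000; volume = 61,200,000 m³
S = 1,254,290,000 / 61,200,000 = 20.4949 PSU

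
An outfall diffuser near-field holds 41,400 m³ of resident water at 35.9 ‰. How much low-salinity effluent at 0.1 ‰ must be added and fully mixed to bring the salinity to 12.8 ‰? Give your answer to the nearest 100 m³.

Salt balance: 41,400×35.9 + V×0.1 = (41,400+V)×12.8
1,486,260 + 0.1V = 529,920 + 12.8V
956,340 = 12.7V
V = 75,302.36 m³

75300 m³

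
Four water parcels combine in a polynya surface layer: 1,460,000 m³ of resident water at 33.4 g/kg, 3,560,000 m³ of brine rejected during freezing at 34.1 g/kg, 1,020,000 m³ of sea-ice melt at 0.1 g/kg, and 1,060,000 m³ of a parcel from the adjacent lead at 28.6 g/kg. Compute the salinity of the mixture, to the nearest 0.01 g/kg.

Total salt / total volume:
salt = 1,460,000×33.4 + 3,560,000×34.1 + 1,020,000×0.1 + 1,060,000×28.6 = 48,764,000 + 121,396,000 + 102,000 + 30,316,000 = 200,578,000
volume = 1,460,000 + 3,560,000 + 1,020,000 + 1,060,000 = 7,100,000 m³
S = 200,578,000 / 7,100,000 = 28.2504 g/kg

28.25 g/kg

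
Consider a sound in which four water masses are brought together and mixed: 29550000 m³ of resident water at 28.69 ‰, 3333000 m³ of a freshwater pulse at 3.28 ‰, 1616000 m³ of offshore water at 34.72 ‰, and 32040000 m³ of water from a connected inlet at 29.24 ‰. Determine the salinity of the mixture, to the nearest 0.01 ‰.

27.83 ‰

Weighted by volume,
salt = 29,550,000×28.69 + 3,333,000×3.28 + 1,616,000×34.72 + 32,040,000×29.24 = 847,789,500 + 10,932,240 + 56,107,520 + 936,849,600 = 1,851,678,860
volume = 29,550,000 + 3,333,000 + 1,616,000 + 32,040,000 = 66,539,000 m³
S = 1,851,678,860 / 66,539,000 = 27.8285 ‰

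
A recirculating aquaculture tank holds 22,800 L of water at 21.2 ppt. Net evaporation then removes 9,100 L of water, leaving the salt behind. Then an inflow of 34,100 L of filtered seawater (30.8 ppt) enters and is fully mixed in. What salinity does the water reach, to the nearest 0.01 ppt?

32.08 ppt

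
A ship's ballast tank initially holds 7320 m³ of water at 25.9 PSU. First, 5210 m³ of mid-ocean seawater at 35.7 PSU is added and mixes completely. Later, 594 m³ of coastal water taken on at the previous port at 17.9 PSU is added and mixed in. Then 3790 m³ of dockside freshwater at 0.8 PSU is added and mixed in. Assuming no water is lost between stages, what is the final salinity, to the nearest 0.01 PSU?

Mass of salt is conserved:
Initial salt = 7,320×25.9 = 189,588
After stage 1: salt = 189,588 + 5,210×35.7 = 375,585; volume = 12,530 m³; S = 29.975 PSU
After stage 2: salt = 375,585 + 594×17.9 = 386,217.6; volume = 13,124 m³; S = 29.428 PSU
After stage 3: salt = 386,217.6 + 3,790×0.8 = 389,249.6; volume = 16,914 m³
S = 389,249.6 / 16,914 = 23.0135 PSU

23.01 PSU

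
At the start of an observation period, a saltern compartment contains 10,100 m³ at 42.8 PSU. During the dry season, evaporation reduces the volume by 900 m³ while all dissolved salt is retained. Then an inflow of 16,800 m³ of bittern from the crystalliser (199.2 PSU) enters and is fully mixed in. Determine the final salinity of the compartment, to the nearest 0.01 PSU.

After evaporation: salt = 10,100×42.8 = 432,280; volume = 10,100 − 900 = 9,200 m³
After mixing: salt = 432,280 + 16,800×199.2 = 3,778,840; volume = 9,200 + 16,800 = 26,000 m³
S = 3,778,840 / 26,000 = 145.34 PSU

145.34 PSU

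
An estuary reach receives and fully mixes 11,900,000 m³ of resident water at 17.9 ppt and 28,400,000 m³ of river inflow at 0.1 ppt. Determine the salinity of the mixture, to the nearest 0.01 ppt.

5.36 ppt

Weighted by volume,
salt = 11,900,000×17.9 + 28,400,000×0.1 = 213,010,000 + 2,840,000 = 215,850,000
volume = 11,900,000 + 28,400,000 = 40,300,000 m³
S = 215,850,000 / 40,300,000 = 5.3561 ppt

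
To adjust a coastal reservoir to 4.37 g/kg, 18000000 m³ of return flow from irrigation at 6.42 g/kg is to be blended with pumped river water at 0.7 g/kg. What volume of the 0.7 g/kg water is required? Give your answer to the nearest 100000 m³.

Salt balance: 18,000,000×6.42 + V×0.7 = (18,000,000+V)×4.37
115,560,000 + 0.7V = 78,660,000 + 4.37V
36,900,000 = 3.67V
V = 10,054,495.91 m³

10100000 m³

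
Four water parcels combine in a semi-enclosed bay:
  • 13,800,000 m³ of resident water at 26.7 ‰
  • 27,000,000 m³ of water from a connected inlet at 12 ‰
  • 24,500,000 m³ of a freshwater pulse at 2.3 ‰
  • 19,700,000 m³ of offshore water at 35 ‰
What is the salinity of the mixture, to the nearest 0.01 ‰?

Salt balance:
salt = 13,800,000×26.7 + 27,000,000×12 + 24,500,000×2.3 + 19,700,000×35 = 368,460,000 + 324,000,000 + 56,350,000 + 689,500,000 = 1,438,310,000
volume = 13,800,000 + 27,000,000 + 24,500,000 + 19,700,000 = 85,000,000 m³
S = 1,438,310,000 / 85,000,000 = 16.9213 ‰

16.92 ‰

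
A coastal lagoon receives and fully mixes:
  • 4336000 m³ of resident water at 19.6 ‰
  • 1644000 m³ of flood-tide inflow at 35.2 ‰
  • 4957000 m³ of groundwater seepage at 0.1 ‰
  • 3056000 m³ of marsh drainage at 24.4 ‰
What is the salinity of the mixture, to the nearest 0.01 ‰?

By conservation of dissolved salt,
salt = 4,336,000×19.6 + 1,644,000×35.2 + 4,957,000×0.1 + 3,056,000×24.4 = 84,985,600 + 57,868,800 + 495,700 + 74,566,400 = 217,916,500
volume = 4,336,000 + 1,644,000 + 4,957,000 + 3,056,000 = 13,993,000 m³
S = 217,916,500 / 13,993,000 = 15.5733 ‰

15.57 ‰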